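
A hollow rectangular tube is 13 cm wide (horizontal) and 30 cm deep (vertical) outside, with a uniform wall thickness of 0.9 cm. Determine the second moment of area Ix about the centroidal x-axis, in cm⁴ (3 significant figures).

Ix ≈ 8320 cm⁴

Split into non-overlapping primitives; take the origin at the lower-left of the bounding box.
Outer rectangle: 13 × 30, A = 390 cm², y = 15 cm, Ī = 29 250 cm⁴.
Inner void (subtracted): 11.2 × 28.2, A = 315.84 cm², y = 15 cm, Ī = 20 931 cm⁴.
By symmetry the centroid is at mid-height, ȳ = 15 cm.
All pieces are centred on the centroidal x-axis, so I = ΣĪ (holes subtracted) = 8319.3 cm⁴.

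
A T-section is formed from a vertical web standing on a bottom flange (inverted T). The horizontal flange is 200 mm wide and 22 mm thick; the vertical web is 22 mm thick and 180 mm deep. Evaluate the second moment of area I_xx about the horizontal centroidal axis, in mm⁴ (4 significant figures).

I_xx ≈ 3.213 × 10⁷ mm⁴

Treat the section as a set of non-overlapping primitives; coordinates are from the bounding-box lower-left.
Flange: 200 × 22, A = 4 400 mm², y = 11 mm, Ī = 177 467 mm⁴.
Web: 22 × 180, A = 3 960 mm², y = 112 mm, Ī = 10 692 000 mm⁴.
Centroid: ȳ = ΣA·y / ΣA = 58.8421 mm.
Transfer each piece to the horizontal centroidal axis using Ī + A·d² with d = y − 58.8421:
  flange: d = -47.8421 mm → contributes +10 248 482 mm⁴
  web: d = 53.1579 mm → contributes +21 882 017 mm⁴
Total I = 32 130 498 mm⁴.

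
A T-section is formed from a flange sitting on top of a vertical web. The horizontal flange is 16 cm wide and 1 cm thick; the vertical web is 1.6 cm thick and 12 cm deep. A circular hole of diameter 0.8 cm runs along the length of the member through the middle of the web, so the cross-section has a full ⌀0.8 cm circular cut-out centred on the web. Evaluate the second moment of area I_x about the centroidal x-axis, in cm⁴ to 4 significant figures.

Break the section into simple shapes (no overlaps), measuring from the bottom-left corner of the bounding box.
Flange: 16 × 1, A = 16 cm², y = 12.5 cm, Ī = 1.33333 cm⁴.
Web: 1.6 × 12, A = 19.2 cm², y = 6 cm, Ī = 230.4 cm⁴.
Hole (subtracted): ⌀0.8, A = 0.502655 cm², y = 6 cm, Ī = 0.0201062 cm⁴.
Centroid: ȳ = ΣA·y / ΣA = 8.99735 cm.
Transfer each piece to the centroidal x-axis using Ī + A·d² with d = y − 8.99735:
  flange: d = 3.50265 cm → contributes +197.631 cm⁴
  web: d = -2.99735 cm → contributes +402.895 cm⁴
  hole: d = -2.99735 cm → contributes −4.536 cm⁴
Total I = 595.989 cm⁴.

I_x ≈ 596.0 cm⁴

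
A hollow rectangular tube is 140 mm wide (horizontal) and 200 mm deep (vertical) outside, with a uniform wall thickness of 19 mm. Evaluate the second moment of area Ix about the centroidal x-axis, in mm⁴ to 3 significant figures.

Ix ≈ 5.72 × 10⁷ mm⁴

Split into non-overlapping primitives; take the origin at the lower-left of the bounding box.
Outer rectangle: 140 × 200, A = 28 000 mm², y = 100 mm, Ī = 93 333 333 mm⁴.
Inner void (subtracted): 102 × 162, A = 16 524 mm², y = 100 mm, Ī = 36 137 988 mm⁴.
By symmetry the centroid is at mid-height, ȳ = 100 mm.
All pieces are centred on the centroidal x-axis, so I = ΣĪ (holes subtracted) = 57 195 345 mm⁴.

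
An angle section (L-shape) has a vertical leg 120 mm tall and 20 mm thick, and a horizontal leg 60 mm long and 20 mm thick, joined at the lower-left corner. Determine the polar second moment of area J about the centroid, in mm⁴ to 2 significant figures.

J ≈ 5.1 × 10⁶ mm⁴

Treat the section as a set of non-overlapping primitives; coordinates are from the bounding-box lower-left.
Vertical leg: 20 × 120, A = 2 400 mm², y = 60 mm, Ī = 2 880 000 mm⁴.
Horizontal leg (remainder): 40 × 20, A = 800 mm², y = 10 mm, Ī = 26 667 mm⁴.
Centroid: ȳ = ΣA·y / ΣA = 47.5 mm.
Transfer each piece to the centroidal x-axis using Ī + A·d² with d = y − 47.5:
  vertical leg: d = 12.5 mm → contributes +3 255 000 mm⁴
  horizontal leg (remainder): d = -37.5 mm → contributes +1 151 667 mm⁴
Total I = 4 406 667 mm⁴.
For the y-axis: x̄ = 17.5 mm.
Repeating about the centroidal y-axis gives I_y = 726 667 mm⁴.
Polar second moment: J = I_x + I_y = 5 133 333 mm⁴.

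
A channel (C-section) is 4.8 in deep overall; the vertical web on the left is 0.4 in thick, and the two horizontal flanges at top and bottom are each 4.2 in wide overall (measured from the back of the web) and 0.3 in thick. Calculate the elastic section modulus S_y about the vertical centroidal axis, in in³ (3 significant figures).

Treat the section as a set of non-overlapping primitives; coordinates are from the bounding-box lower-left.
Web: 0.4 × 4.8, A = 1.92 in², x = 0.2 in, Ī = 0.0256 in⁴.
Top flange (beyond web): 3.8 × 0.3, A = 1.14 in², x = 2.3 in, Ī = 1.3718 in⁴.
Bottom flange (beyond web): 3.8 × 0.3, A = 1.14 in², x = 2.3 in, Ī = 1.3718 in⁴.
Centroid: x̄ = ΣA·x / ΣA = 1.34 in.
Transfer each piece to the vertical centroidal axis using Ī + A·d² with d = x − 1.34:
  web: d = -1.14 in → contributes +2.5208 in⁴
  top flange (beyond web): d = 0.96 in → contributes +2.4224 in⁴
  bottom flange (beyond web): d = 0.96 in → contributes +2.4224 in⁴
Total I = 7.3657 in⁴.
Extreme fibre distance c = 2.86 in; S = I/c = 2.5754 in³.

S_y ≈ 2.58 in³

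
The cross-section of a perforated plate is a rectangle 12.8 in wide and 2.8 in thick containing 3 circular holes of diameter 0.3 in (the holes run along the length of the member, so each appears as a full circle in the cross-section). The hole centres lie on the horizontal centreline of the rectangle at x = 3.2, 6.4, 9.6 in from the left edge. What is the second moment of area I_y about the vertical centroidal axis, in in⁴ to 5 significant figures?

I_y ≈ 487.89 in⁴

Split into non-overlapping primitives; take the origin at the lower-left of the bounding box.
Plate: 12.8 × 2.8, A = 35.84 in², x = 6.4 in, Ī = 489.3355 in⁴.
Hole 1 (subtracted): ⌀0.3, A = 0.07068583 in², x = 3.2 in, Ī = 0.0003976078 in⁴.
Hole 2 (subtracted): ⌀0.3, A = 0.07068583 in², x = 6.4 in, Ī = 0.0003976078 in⁴.
Hole 3 (subtracted): ⌀0.3, A = 0.07068583 in², x = 9.6 in, Ī = 0.0003976078 in⁴.
By symmetry the centroid is at mid-width, x̄ = 6.4 in.
Transfer each piece to the vertical centroidal axis using Ī + A·d² with d = x − 6.4:
  plate: d = 0 in → contributes +489.3355 in⁴
  hole 1: d = -3.2 in → contributes −0.7242206 in⁴
  hole 2: d = 0 in → contributes −0.0003976078 in⁴
  hole 3: d = 3.2 in → contributes −0.7242206 in⁴
Total I = 487.8866 in⁴.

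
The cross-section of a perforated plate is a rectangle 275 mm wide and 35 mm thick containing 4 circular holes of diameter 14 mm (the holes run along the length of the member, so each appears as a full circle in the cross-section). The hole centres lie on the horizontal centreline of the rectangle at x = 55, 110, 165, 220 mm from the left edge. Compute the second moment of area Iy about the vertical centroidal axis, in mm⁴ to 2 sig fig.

Iy ≈ 5.8 × 10⁷ mm⁴

Decompose the section into non-overlapping parts with the origin at the bottom-left of its bounding rectangle.
Plate: 275 × 35, A = 9 625 mm², x = 137.5 mm, Ī = 60 657 552 mm⁴.
Hole 1 (subtracted): ⌀14, A = 153.9 mm², x = 55 mm, Ī = 1 886 mm⁴.
Hole 2 (subtracted): ⌀14, A = 153.9 mm², x = 110 mm, Ī = 1 886 mm⁴.
Hole 3 (subtracted): ⌀14, A = 153.9 mm², x = 165 mm, Ī = 1 886 mm⁴.
Hole 4 (subtracted): ⌀14, A = 153.9 mm², x = 220 mm, Ī = 1 886 mm⁴.
By symmetry the centroid is at mid-width, x̄ = 137.5 mm.
Transfer each piece to the vertical centroidal axis using Ī + A·d² with d = x − 137.5:
  plate: d = 0 mm → contributes +60 657 552 mm⁴
  hole 1: d = -82.5 mm → contributes −1 049 627 mm⁴
  hole 2: d = -27.5 mm → contributes −118 301 mm⁴
  hole 3: d = 27.5 mm → contributes −118 301 mm⁴
  hole 4: d = 82.5 mm → contributes −1 049 627 mm⁴
Total I = 58 321 696 mm⁴.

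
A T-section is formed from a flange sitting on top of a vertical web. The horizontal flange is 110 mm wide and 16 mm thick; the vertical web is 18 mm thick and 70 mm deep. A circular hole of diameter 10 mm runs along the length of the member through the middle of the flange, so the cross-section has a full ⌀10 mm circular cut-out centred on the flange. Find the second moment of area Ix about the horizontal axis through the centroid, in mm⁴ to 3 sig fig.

Ix ≈ 1.88 × 10⁶ mm⁴

Break the section into simple shapes (no overlaps), measuring from the bottom-left corner of the bounding box.
Flange: 110 × 16, A = 1 760 mm², y = 78 mm, Ī = 37 547 mm⁴.
Web: 18 × 70, A = 1 260 mm², y = 35 mm, Ī = 514 500 mm⁴.
Hole (subtracted): ⌀10, A = 78.54 mm², y = 78 mm, Ī = 490.87 mm⁴.
Centroid: ȳ = ΣA·y / ΣA = 59.581 mm.
Transfer each piece to the horizontal axis through the centroid using Ī + A·d² with d = y − 59.581:
  flange: d = 18.419 mm → contributes +634 671 mm⁴
  web: d = -24.581 mm → contributes +1 275 798 mm⁴
  hole: d = 18.419 mm → contributes −27 137 mm⁴
Total I = 1 883 331 mm⁴.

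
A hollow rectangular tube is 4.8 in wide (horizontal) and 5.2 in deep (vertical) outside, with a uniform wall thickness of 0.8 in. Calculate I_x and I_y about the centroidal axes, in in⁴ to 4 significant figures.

Treat the section as a set of non-overlapping primitives; coordinates are from the bounding-box lower-left.
Outer rectangle: 4.8 × 5.2, A = 24.96 in², y = 2.6 in, Ī = 56.2432 in⁴.
Inner void (subtracted): 3.2 × 3.6, A = 11.52 in², y = 2.6 in, Ī = 12.4416 in⁴.
By symmetry the centroid is at mid-height, ȳ = 2.6 in.
All pieces are centred on the centroidal x-axis, so I = ΣĪ (holes subtracted) = 43.8016 in⁴.
Repeating about the centroidal y-axis gives I_y = 38.0928 in⁴.

I_x ≈ 43.80 in⁴, I_y ≈ 38.09 in⁴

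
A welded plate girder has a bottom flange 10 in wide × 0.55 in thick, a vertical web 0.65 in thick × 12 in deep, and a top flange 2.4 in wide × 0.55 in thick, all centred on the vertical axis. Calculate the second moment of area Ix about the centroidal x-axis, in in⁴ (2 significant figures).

Split into non-overlapping primitives; take the origin at the lower-left of the bounding box.
Bottom plate: 10 × 0.55, A = 5.5 in², y = 0.275 in, Ī = 0.1386 in⁴.
Web plate: 0.65 × 12, A = 7.8 in², y = 6.55 in, Ī = 93.6 in⁴.
Top plate: 2.4 × 0.55, A = 1.32 in², y = 12.83 in, Ī = 0.03328 in⁴.
Centroid: ȳ = ΣA·y / ΣA = 4.756 in.
Transfer each piece to the centroidal x-axis using Ī + A·d² with d = y − 4.756:
  bottom plate: d = -4.481 in → contributes +110.6 in⁴
  web plate: d = 1.794 in → contributes +118.7 in⁴
  top plate: d = 8.069 in → contributes +85.98 in⁴
Total I = 315.3 in⁴.

Ix ≈ 320 in⁴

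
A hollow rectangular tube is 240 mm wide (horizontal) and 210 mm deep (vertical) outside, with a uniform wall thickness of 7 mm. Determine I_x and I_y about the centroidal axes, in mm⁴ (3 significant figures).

Break the section into simple shapes (no overlaps), measuring from the bottom-left corner of the bounding box.
Outer rectangle: 240 × 210, A = 50 400 mm², y = 105 mm, Ī = 185 220 000 mm⁴.
Inner void (subtracted): 226 × 196, A = 44 296 mm², y = 105 mm, Ī = 141 806 261 mm⁴.
By symmetry the centroid is at mid-height, ȳ = 105 mm.
All pieces are centred on the centroidal x-axis, so I = ΣĪ (holes subtracted) = 43 413 739 mm⁴.
Repeating about the centroidal y-axis gives I_y = 53 381 459 mm⁴.

I_x ≈ 4.34 × 10⁷ mm⁴, I_y ≈ 5.34 × 10⁷ mm⁴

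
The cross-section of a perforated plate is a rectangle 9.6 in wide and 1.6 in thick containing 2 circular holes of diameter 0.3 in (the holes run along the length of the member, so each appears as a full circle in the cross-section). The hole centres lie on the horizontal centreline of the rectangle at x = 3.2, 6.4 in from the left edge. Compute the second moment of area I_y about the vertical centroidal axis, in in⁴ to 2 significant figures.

Decompose the section into non-overlapping parts with the origin at the bottom-left of its bounding rectangle.
Plate: 9.6 × 1.6, A = 15.36 in², x = 4.8 in, Ī = 118 in⁴.
Hole 1 (subtracted): ⌀0.3, A = 0.07069 in², x = 3.2 in, Ī = 0.0003976 in⁴.
Hole 2 (subtracted): ⌀0.3, A = 0.07069 in², x = 6.4 in, Ī = 0.0003976 in⁴.
By symmetry the centroid is at mid-width, x̄ = 4.8 in.
Transfer each piece to the vertical centroidal axis using Ī + A·d² with d = x − 4.8:
  plate: d = 0 in → contributes +118 in⁴
  hole 1: d = -1.6 in → contributes −0.1814 in⁴
  hole 2: d = 1.6 in → contributes −0.1814 in⁴
Total I = 117.6 in⁴.

I_y ≈ 120 in⁴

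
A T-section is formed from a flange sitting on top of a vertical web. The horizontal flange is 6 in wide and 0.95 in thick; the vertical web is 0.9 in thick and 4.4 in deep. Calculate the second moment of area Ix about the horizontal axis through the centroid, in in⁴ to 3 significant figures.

Ix ≈ 23.5 in⁴

Split into non-overlapping primitives; take the origin at the lower-left of the bounding box.
Flange: 6 × 0.95, A = 5.7 in², y = 4.875 in, Ī = 0.42869 in⁴.
Web: 0.9 × 4.4, A = 3.96 in², y = 2.2 in, Ī = 6.3888 in⁴.
Centroid: ȳ = ΣA·y / ΣA = 3.7784 in.
Transfer each piece to the horizontal axis through the centroid using Ī + A·d² with d = y − 3.7784:
  flange: d = 1.0966 in → contributes +7.2829 in⁴
  web: d = -1.5784 in → contributes +16.255 in⁴
Total I = 23.538 in⁴.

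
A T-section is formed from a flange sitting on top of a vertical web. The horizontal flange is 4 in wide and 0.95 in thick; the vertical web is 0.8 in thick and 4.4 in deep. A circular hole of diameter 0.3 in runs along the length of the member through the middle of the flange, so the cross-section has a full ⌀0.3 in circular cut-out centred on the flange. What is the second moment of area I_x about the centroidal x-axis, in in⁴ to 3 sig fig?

I_x ≈ 18.9 in⁴

Split into non-overlapping primitives; take the origin at the lower-left of the bounding box.
Flange: 4 × 0.95, A = 3.8 in², y = 4.875 in, Ī = 0.28579 in⁴.
Web: 0.8 × 4.4, A = 3.52 in², y = 2.2 in, Ī = 5.6789 in⁴.
Hole (subtracted): ⌀0.3, A = 0.070686 in², y = 4.875 in, Ī = 0.00039761 in⁴.
Centroid: ȳ = ΣA·y / ΣA = 3.5761 in.
Transfer each piece to the centroidal x-axis using Ī + A·d² with d = y − 3.5761:
  flange: d = 1.2989 in → contributes +6.6967 in⁴
  web: d = -1.3761 in → contributes +12.345 in⁴
  hole: d = 1.2989 in → contributes −0.11965 in⁴
Total I = 18.922 in⁴.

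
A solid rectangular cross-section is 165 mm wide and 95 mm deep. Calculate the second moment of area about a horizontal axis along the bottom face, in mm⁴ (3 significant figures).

The section: 165 × 95, A = 15 675 mm², y = 47.5 mm, Ī = 11 788 906 mm⁴.
Transfer it to the bottom edge using Ī + A·d² with d = y − 0:
  the section: d = 47.5 mm → contributes +47 155 625 mm⁴
Total I = 47 155 625 mm⁴.

I_base ≈ 4.72 × 10⁷ mm⁴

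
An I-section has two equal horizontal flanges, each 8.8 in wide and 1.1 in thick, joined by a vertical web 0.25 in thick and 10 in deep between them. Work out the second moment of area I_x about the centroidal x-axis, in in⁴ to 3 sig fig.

Decompose the section into non-overlapping parts with the origin at the bottom-left of its bounding rectangle.
Bottom flange: 8.8 × 1.1, A = 9.68 in², y = 0.55 in, Ī = 0.97607 in⁴.
Web: 0.25 × 10, A = 2.5 in², y = 6.1 in, Ī = 20.833 in⁴.
Top flange: 8.8 × 1.1, A = 9.68 in², y = 11.65 in, Ī = 0.97607 in⁴.
By symmetry the centroid is at mid-height, ȳ = 6.1 in.
Transfer each piece to the centroidal x-axis using Ī + A·d² with d = y − 6.1:
  bottom flange: d = -5.55 in → contributes +299.14 in⁴
  web: d = 0 in → contributes +20.833 in⁴
  top flange: d = 5.55 in → contributes +299.14 in⁴
Total I = 619.12 in⁴.

I_x ≈ 619 in⁴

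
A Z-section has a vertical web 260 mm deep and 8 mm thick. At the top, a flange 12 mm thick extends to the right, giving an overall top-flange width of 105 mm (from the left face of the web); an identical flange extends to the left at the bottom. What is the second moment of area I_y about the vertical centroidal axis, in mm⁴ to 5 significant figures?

I_y ≈ 8.2530 × 10⁶ mm⁴

Break the section into simple shapes (no overlaps), measuring from the bottom-left corner of the bounding box.
Web: 8 × 260, A = 2 080 mm², x = 101 mm, Ī = 11093.33 mm⁴.
Top flange (beyond web): 97 × 12, A = 1 164 mm², x = 153.5 mm, Ī = 912 673 mm⁴.
Bottom flange (beyond web): 97 × 12, A = 1 164 mm², x = 48.5 mm, Ī = 912 673 mm⁴.
Centroid: x̄ = ΣA·x / ΣA = 101 mm.
Transfer each piece to the vertical centroidal axis using Ī + A·d² with d = x − 101:
  web: d = 0 mm → contributes +11093.33 mm⁴
  top flange (beyond web): d = 52.5 mm → contributes +4 120 948 mm⁴
  bottom flange (beyond web): d = -52.5 mm → contributes +4 120 948 mm⁴
Total I = 8 252 989 mm⁴.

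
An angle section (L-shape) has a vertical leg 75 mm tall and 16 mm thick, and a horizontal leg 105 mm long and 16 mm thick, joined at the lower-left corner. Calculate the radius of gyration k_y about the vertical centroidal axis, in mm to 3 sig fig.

k_y ≈ 32.4 mm

Treat the section as a set of non-overlapping primitives; coordinates are from the bounding-box lower-left.
Vertical leg: 16 × 75, A = 1 200 mm², x = 8 mm, Ī = 25 600 mm⁴.
Horizontal leg (remainder): 89 × 16, A = 1 424 mm², x = 60.5 mm, Ī = 939 959 mm⁴.
Centroid: x̄ = ΣA·x / ΣA = 36.491 mm.
Transfer each piece to the vertical centroidal axis using Ī + A·d² with d = x − 36.491:
  vertical leg: d = -28.491 mm → contributes +999 674 mm⁴
  horizontal leg (remainder): d = 24.009 mm → contributes +1 760 808 mm⁴
Total I = 2 760 482 mm⁴.
Radius of gyration: k = √(I/A) = √(2 760 482 / 2 624) = 32.435 mm.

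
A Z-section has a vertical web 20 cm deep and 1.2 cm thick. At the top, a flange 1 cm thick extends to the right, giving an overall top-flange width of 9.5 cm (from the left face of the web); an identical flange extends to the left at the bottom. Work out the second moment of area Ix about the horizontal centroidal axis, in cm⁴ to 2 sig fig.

Break the section into simple shapes (no overlaps), measuring from the bottom-left corner of the bounding box.
Web: 1.2 × 20, A = 24 cm², y = 10 cm, Ī = 800 cm⁴.
Top flange (beyond web): 8.3 × 1, A = 8.3 cm², y = 19.5 cm, Ī = 0.6917 cm⁴.
Bottom flange (beyond web): 8.3 × 1, A = 8.3 cm², y = 0.5 cm, Ī = 0.6917 cm⁴.
Centroid: ȳ = ΣA·y / ΣA = 10 cm.
Transfer each piece to the horizontal centroidal axis using Ī + A·d² with d = y − 10:
  web: d = 0 cm → contributes +800 cm⁴
  top flange (beyond web): d = 9.5 cm → contributes +749.8 cm⁴
  bottom flange (beyond web): d = -9.5 cm → contributes +749.8 cm⁴
Total I = 2 300 cm⁴.

Ix ≈ 2300 cm⁴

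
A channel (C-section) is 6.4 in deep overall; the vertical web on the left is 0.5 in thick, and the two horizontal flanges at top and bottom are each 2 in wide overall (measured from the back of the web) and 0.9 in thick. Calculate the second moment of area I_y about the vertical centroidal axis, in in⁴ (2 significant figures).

I_y ≈ 2.0 in⁴

Decompose the section into non-overlapping parts with the origin at the bottom-left of its bounding rectangle.
Web: 0.5 × 6.4, A = 3.2 in², x = 0.25 in, Ī = 0.06667 in⁴.
Top flange (beyond web): 1.5 × 0.9, A = 1.35 in², x = 1.25 in, Ī = 0.2531 in⁴.
Bottom flange (beyond web): 1.5 × 0.9, A = 1.35 in², x = 1.25 in, Ī = 0.2531 in⁴.
Centroid: x̄ = ΣA·x / ΣA = 0.7076 in.
Transfer each piece to the vertical centroidal axis using Ī + A·d² with d = x − 0.7076:
  web: d = -0.4576 in → contributes +0.7368 in⁴
  top flange (beyond web): d = 0.5424 in → contributes +0.6503 in⁴
  bottom flange (beyond web): d = 0.5424 in → contributes +0.6503 in⁴
Total I = 2.037 in⁴.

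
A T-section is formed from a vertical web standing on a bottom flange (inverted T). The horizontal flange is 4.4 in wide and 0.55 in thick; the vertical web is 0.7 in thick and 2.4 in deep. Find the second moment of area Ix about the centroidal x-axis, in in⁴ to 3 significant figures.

Ix ≈ 3.02 in⁴

Treat the section as a set of non-overlapping primitives; coordinates are from the bounding-box lower-left.
Flange: 4.4 × 0.55, A = 2.42 in², y = 0.275 in, Ī = 0.061004 in⁴.
Web: 0.7 × 2.4, A = 1.68 in², y = 1.75 in, Ī = 0.8064 in⁴.
Centroid: ȳ = ΣA·y / ΣA = 0.87939 in.
Transfer each piece to the centroidal x-axis using Ī + A·d² with d = y − 0.87939:
  flange: d = -0.60439 in → contributes +0.945 in⁴
  web: d = 0.87061 in → contributes +2.0798 in⁴
Total I = 3.0248 in⁴.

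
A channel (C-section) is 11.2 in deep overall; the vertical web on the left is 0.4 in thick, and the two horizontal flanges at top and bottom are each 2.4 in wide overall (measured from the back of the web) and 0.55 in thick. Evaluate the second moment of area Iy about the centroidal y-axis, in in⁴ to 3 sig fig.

Decompose the section into non-overlapping parts with the origin at the bottom-left of its bounding rectangle.
Web: 0.4 × 11.2, A = 4.48 in², x = 0.2 in, Ī = 0.059733 in⁴.
Top flange (beyond web): 2 × 0.55, A = 1.1 in², x = 1.4 in, Ī = 0.36667 in⁴.
Bottom flange (beyond web): 2 × 0.55, A = 1.1 in², x = 1.4 in, Ī = 0.36667 in⁴.
Centroid: x̄ = ΣA·x / ΣA = 0.59521 in.
Transfer each piece to the centroidal y-axis using Ī + A·d² with d = x − 0.59521:
  web: d = -0.39521 in → contributes +0.75947 in⁴
  top flange (beyond web): d = 0.80479 in → contributes +1.0791 in⁴
  bottom flange (beyond web): d = 0.80479 in → contributes +1.0791 in⁴
Total I = 2.9177 in⁴.

Iy ≈ 2.92 in⁴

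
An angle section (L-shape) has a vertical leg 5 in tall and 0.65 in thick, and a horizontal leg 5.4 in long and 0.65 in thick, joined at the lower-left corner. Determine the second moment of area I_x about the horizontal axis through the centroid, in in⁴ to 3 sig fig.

Treat the section as a set of non-overlapping primitives; coordinates are from the bounding-box lower-left.
Vertical leg: 0.65 × 5, A = 3.25 in², y = 2.5 in, Ī = 6.7708 in⁴.
Horizontal leg (remainder): 4.75 × 0.65, A = 3.0875 in², y = 0.325 in, Ī = 0.10871 in⁴.
Centroid: ȳ = ΣA·y / ΣA = 1.4404 in.
Transfer each piece to the horizontal axis through the centroid using Ī + A·d² with d = y − 1.4404:
  vertical leg: d = 1.0596 in → contributes +10.42 in⁴
  horizontal leg (remainder): d = -1.1154 in → contributes +3.9498 in⁴
Total I = 14.37 in⁴.

I_x ≈ 14.4 in⁴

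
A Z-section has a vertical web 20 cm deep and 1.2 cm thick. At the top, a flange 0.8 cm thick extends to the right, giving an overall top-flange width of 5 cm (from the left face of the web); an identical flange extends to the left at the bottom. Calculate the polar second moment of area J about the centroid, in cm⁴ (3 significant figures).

Split into non-overlapping primitives; take the origin at the lower-left of the bounding box.
Web: 1.2 × 20, A = 24 cm², y = 10 cm, Ī = 800 cm⁴.
Top flange (beyond web): 3.8 × 0.8, A = 3.04 cm², y = 19.6 cm, Ī = 0.16213 cm⁴.
Bottom flange (beyond web): 3.8 × 0.8, A = 3.04 cm², y = 0.4 cm, Ī = 0.16213 cm⁴.
Centroid: ȳ = ΣA·y / ΣA = 10 cm.
Transfer each piece to the centroidal x-axis using Ī + A·d² with d = y − 10:
  web: d = 0 cm → contributes +800 cm⁴
  top flange (beyond web): d = 9.6 cm → contributes +280.33 cm⁴
  bottom flange (beyond web): d = -9.6 cm → contributes +280.33 cm⁴
Total I = 1360.7 cm⁴.
For the y-axis: x̄ = 4.4 cm.
Repeating about the centroidal y-axis gives I_y = 48.196 cm⁴.
Polar second moment: J = I_x + I_y = 1408.9 cm⁴.

J ≈ 1410 cm⁴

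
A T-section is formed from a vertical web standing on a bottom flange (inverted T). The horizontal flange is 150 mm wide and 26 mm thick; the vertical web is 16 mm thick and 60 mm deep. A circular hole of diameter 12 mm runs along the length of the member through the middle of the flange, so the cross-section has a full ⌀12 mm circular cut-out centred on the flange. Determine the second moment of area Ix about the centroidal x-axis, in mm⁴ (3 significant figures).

Ix ≈ 1.92 × 10⁶ mm⁴

Split into non-overlapping primitives; take the origin at the lower-left of the bounding box.
Flange: 150 × 26, A = 3 900 mm², y = 13 mm, Ī = 219 700 mm⁴.
Web: 16 × 60, A = 960 mm², y = 56 mm, Ī = 288 000 mm⁴.
Hole (subtracted): ⌀12, A = 113.1 mm², y = 13 mm, Ī = 1017.9 mm⁴.
Centroid: ȳ = ΣA·y / ΣA = 21.696 mm.
Transfer each piece to the centroidal x-axis using Ī + A·d² with d = y − 21.696:
  flange: d = -8.6962 mm → contributes +514 633 mm⁴
  web: d = 34.304 mm → contributes +1 417 681 mm⁴
  hole: d = -8.6962 mm → contributes −9570.7 mm⁴
Total I = 1 922 743 mm⁴.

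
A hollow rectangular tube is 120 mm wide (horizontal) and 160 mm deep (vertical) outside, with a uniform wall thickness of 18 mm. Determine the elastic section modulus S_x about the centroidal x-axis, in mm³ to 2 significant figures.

S_x ≈ 3.5 × 10⁵ mm³

Break the section into simple shapes (no overlaps), measuring from the bottom-left corner of the bounding box.
Outer rectangle: 120 × 160, A = 19 200 mm², y = 80 mm, Ī = 40 960 000 mm⁴.
Inner void (subtracted): 84 × 124, A = 10 416 mm², y = 80 mm, Ī = 13 346 368 mm⁴.
By symmetry the centroid is at mid-height, ȳ = 80 mm.
All pieces are centred on the centroidal x-axis, so I = ΣĪ (holes subtracted) = 27 613 632 mm⁴.
Extreme fibre distance c = 80 mm; S = I/c = 345 170 mm³.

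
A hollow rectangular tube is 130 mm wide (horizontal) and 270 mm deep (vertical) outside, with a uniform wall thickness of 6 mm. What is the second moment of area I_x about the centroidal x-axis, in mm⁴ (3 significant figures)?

I_x ≈ 4.44 × 10⁷ mm⁴

Break the section into simple shapes (no overlaps), measuring from the bottom-left corner of the bounding box.
Outer rectangle: 130 × 270, A = 35 100 mm², y = 135 mm, Ī = 213 232 500 mm⁴.
Inner void (subtracted): 118 × 258, A = 30 444 mm², y = 135 mm, Ī = 168 872 868 mm⁴.
By symmetry the centroid is at mid-height, ȳ = 135 mm.
All pieces are centred on the centroidal x-axis, so I = ΣĪ (holes subtracted) = 44 359 632 mm⁴.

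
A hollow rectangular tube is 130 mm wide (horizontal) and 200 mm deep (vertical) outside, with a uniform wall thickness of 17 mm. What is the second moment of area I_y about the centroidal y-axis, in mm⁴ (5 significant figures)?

Decompose the section into non-overlapping parts with the origin at the bottom-left of its bounding rectangle.
Outer rectangle: 130 × 200, A = 26 000 mm², x = 65 mm, Ī = 36 616 667 mm⁴.
Inner void (subtracted): 96 × 166, A = 15 936 mm², x = 65 mm, Ī = 12 238 848 mm⁴.
By symmetry the centroid is at mid-width, x̄ = 65 mm.
All pieces are centred on the centroidal y-axis, so I = ΣĪ (holes subtracted) = 24 377 819 mm⁴.

I_y ≈ 2.4378 × 10⁷ mm⁴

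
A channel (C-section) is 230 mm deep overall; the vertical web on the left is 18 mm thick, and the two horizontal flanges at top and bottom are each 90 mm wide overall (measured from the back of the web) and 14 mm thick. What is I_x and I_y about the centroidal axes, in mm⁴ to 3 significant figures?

Treat the section as a set of non-overlapping primitives; coordinates are from the bounding-box lower-left.
Web: 18 × 230, A = 4 140 mm², y = 115 mm, Ī = 18 250 500 mm⁴.
Top flange (beyond web): 72 × 14, A = 1 008 mm², y = 223 mm, Ī = 16 464 mm⁴.
Bottom flange (beyond web): 72 × 14, A = 1 008 mm², y = 7 mm, Ī = 16 464 mm⁴.
By symmetry the centroid is at mid-height, ȳ = 115 mm.
Transfer each piece to the centroidal x-axis using Ī + A·d² with d = y − 115:
  web: d = 0 mm → contributes +18 250 500 mm⁴
  top flange (beyond web): d = 108 mm → contributes +11 773 776 mm⁴
  bottom flange (beyond web): d = -108 mm → contributes +11 773 776 mm⁴
Total I = 41 798 052 mm⁴.
For the y-axis: x̄ = 23.737 mm.
Repeating about the centroidal y-axis gives I_y = 3 728 166 mm⁴.

I_x ≈ 4.18 × 10⁷ mm⁴, I_y ≈ 3.73 × 10⁶ mm⁴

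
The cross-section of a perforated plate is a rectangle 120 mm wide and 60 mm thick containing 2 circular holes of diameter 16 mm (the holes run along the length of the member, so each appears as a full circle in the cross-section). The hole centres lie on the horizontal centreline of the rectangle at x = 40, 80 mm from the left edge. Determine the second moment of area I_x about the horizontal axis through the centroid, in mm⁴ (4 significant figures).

Break the section into simple shapes (no overlaps), measuring from the bottom-left corner of the bounding box.
Plate: 120 × 60, A = 7 200 mm², y = 30 mm, Ī = 2 160 000 mm⁴.
Hole 1 (subtracted): ⌀16, A = 201.062 mm², y = 30 mm, Ī = 3216.99 mm⁴.
Hole 2 (subtracted): ⌀16, A = 201.062 mm², y = 30 mm, Ī = 3216.99 mm⁴.
By symmetry the centroid is at mid-height, ȳ = 30 mm.
All pieces are centred on the horizontal axis through the centroid, so I = ΣĪ (holes subtracted) = 2 153 566 mm⁴.

I_x ≈ 2.154 × 10⁶ mm⁴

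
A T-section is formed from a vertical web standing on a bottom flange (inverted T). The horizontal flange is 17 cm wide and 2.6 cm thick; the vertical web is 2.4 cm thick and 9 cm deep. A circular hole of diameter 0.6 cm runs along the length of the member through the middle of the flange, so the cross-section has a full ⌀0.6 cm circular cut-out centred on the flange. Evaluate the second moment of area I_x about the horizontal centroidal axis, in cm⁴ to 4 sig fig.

Split into non-overlapping primitives; take the origin at the lower-left of the bounding box.
Flange: 17 × 2.6, A = 44.2 cm², y = 1.3 cm, Ī = 24.8993 cm⁴.
Web: 2.4 × 9, A = 21.6 cm², y = 7.1 cm, Ī = 145.8 cm⁴.
Hole (subtracted): ⌀0.6, A = 0.282743 cm², y = 1.3 cm, Ī = 0.00636173 cm⁴.
Centroid: ȳ = ΣA·y / ΣA = 3.21217 cm.
Transfer each piece to the horizontal centroidal axis using Ī + A·d² with d = y − 3.21217:
  flange: d = -1.91217 cm → contributes +186.512 cm⁴
  web: d = 3.88783 cm → contributes +472.289 cm⁴
  hole: d = -1.91217 cm → contributes −1.04018 cm⁴
Total I = 657.761 cm⁴.

I_x ≈ 657.8 cm⁴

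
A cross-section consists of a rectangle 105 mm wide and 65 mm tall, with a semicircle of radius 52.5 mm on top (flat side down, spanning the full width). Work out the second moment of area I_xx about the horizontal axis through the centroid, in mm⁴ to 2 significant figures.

Treat the section as a set of non-overlapping primitives; coordinates are from the bounding-box lower-left.
Rectangular body: 105 × 65, A = 6 825 mm², y = 32.5 mm, Ī = 2 402 969 mm⁴.
Semicircular cap: semicircle r = 52.5, A = 4 330 mm², y = 87.28 mm, Ī = 833 814 mm⁴.
Centroid: ȳ = ΣA·y / ΣA = 53.76 mm.
Transfer each piece to the horizontal axis through the centroid using Ī + A·d² with d = y − 53.76:
  rectangular body: d = -21.26 mm → contributes +5 488 640 mm⁴
  semicircular cap: d = 33.52 mm → contributes +5 698 042 mm⁴
Total I = 11 186 682 mm⁴.

I_xx ≈ 1.1 × 10⁷ mm⁴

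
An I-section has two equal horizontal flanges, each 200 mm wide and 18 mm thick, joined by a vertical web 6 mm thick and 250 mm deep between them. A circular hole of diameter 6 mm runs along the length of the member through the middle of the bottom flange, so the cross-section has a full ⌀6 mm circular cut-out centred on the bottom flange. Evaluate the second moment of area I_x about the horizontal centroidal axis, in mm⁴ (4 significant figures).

Split into non-overlapping primitives; take the origin at the lower-left of the bounding box.
Bottom flange: 200 × 18, A = 3 600 mm², y = 9 mm, Ī = 97 200 mm⁴.
Web: 6 × 250, A = 1 500 mm², y = 143 mm, Ī = 7 812 500 mm⁴.
Top flange: 200 × 18, A = 3 600 mm², y = 277 mm, Ī = 97 200 mm⁴.
Hole (subtracted): ⌀6, A = 28.2743 mm², y = 9 mm, Ī = 63.6173 mm⁴.
Centroid: ȳ = ΣA·y / ΣA = 143.437 mm.
Transfer each piece to the horizontal centroidal axis using Ī + A·d² with d = y − 143.437:
  bottom flange: d = -134.437 mm → contributes +65 161 018 mm⁴
  web: d = -0.43691 mm → contributes +7 812 786 mm⁴
  top flange: d = 133.563 mm → contributes +64 317 957 mm⁴
  hole: d = -134.437 mm → contributes −511 074 mm⁴
Total I = 136 780 687 mm⁴.

I_x ≈ 1.368 × 10⁸ mm⁴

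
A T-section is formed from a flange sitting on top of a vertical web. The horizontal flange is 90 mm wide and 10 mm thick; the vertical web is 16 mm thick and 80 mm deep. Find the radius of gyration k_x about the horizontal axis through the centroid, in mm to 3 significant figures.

k_x ≈ 28.4 mm

Split into non-overlapping primitives; take the origin at the lower-left of the bounding box.
Flange: 90 × 10, A = 900 mm², y = 85 mm, Ī = 7 500 mm⁴.
Web: 16 × 80, A = 1 280 mm², y = 40 mm, Ī = 682 667 mm⁴.
Centroid: ȳ = ΣA·y / ΣA = 58.578 mm.
Transfer each piece to the horizontal axis through the centroid using Ī + A·d² with d = y − 58.578:
  flange: d = 26.422 mm → contributes +635 811 mm⁴
  web: d = -18.578 mm → contributes +1 124 448 mm⁴
Total I = 1 760 258 mm⁴.
Radius of gyration: k = √(I/A) = √(1 760 258 / 2 180) = 28.416 mm.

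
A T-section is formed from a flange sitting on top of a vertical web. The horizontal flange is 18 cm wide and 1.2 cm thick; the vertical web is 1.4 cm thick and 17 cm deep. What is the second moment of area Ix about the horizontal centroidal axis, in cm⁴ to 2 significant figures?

Ix ≈ 1500 cm⁴

Treat the section as a set of non-overlapping primitives; coordinates are from the bounding-box lower-left.
Flange: 18 × 1.2, A = 21.6 cm², y = 17.6 cm, Ī = 2.592 cm⁴.
Web: 1.4 × 17, A = 23.8 cm², y = 8.5 cm, Ī = 573.2 cm⁴.
Centroid: ȳ = ΣA·y / ΣA = 12.83 cm.
Transfer each piece to the horizontal centroidal axis using Ī + A·d² with d = y − 12.83:
  flange: d = 4.77 cm → contributes +494.2 cm⁴
  web: d = -4.33 cm → contributes +1 019 cm⁴
Total I = 1 513 cm⁴.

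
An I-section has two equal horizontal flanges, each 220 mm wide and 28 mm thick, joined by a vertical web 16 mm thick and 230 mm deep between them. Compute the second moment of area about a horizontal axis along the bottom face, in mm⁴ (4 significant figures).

Decompose the section into non-overlapping parts with the origin at the bottom-left of its bounding rectangle.
Bottom flange: 220 × 28, A = 6 160 mm², y = 14 mm, Ī = 402 453 mm⁴.
Web: 16 × 230, A = 3 680 mm², y = 143 mm, Ī = 16 222 667 mm⁴.
Top flange: 220 × 28, A = 6 160 mm², y = 272 mm, Ī = 402 453 mm⁴.
Transfer each piece to a horizontal axis along the bottom face using Ī + A·d² with d = y − 0:
  bottom flange: d = 14 mm → contributes +1 609 813 mm⁴
  web: d = 143 mm → contributes +91 474 987 mm⁴
  top flange: d = 272 mm → contributes +456 143 893 mm⁴
Total I = 549 228 693 mm⁴.

I_base ≈ 5.492 × 10⁸ mm⁴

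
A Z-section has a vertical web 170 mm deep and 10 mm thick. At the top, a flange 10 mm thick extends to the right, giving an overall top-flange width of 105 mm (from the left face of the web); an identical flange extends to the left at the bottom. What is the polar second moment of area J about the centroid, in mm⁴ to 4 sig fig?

J ≈ 2.295 × 10⁷ mm⁴

Break the section into simple shapes (no overlaps), measuring from the bottom-left corner of the bounding box.
Web: 10 × 170, A = 1 700 mm², y = 85 mm, Ī = 4 094 167 mm⁴.
Top flange (beyond web): 95 × 10, A = 950 mm², y = 165 mm, Ī = 7916.67 mm⁴.
Bottom flange (beyond web): 95 × 10, A = 950 mm², y = 5 mm, Ī = 7916.67 mm⁴.
Centroid: ȳ = ΣA·y / ΣA = 85 mm.
Transfer each piece to the centroidal x-axis using Ī + A·d² with d = y − 85:
  web: d = 0 mm → contributes +4 094 167 mm⁴
  top flange (beyond web): d = 80 mm → contributes +6 087 917 mm⁴
  bottom flange (beyond web): d = -80 mm → contributes +6 087 917 mm⁴
Total I = 16 270 000 mm⁴.
For the y-axis: x̄ = 100 mm.
Repeating about the centroidal y-axis gives I_y = 6 680 000 mm⁴.
Polar second moment: J = I_x + I_y = 22 950 000 mm⁴.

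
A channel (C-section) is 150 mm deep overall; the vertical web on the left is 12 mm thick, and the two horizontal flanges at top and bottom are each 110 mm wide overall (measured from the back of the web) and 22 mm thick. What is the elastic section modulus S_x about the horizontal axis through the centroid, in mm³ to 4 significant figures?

S_x ≈ 2.828 × 10⁵ mm³

Treat the section as a set of non-overlapping primitives; coordinates are from the bounding-box lower-left.
Web: 12 × 150, A = 1 800 mm², y = 75 mm, Ī = 3 375 000 mm⁴.
Top flange (beyond web): 98 × 22, A = 2 156 mm², y = 139 mm, Ī = 86958.7 mm⁴.
Bottom flange (beyond web): 98 × 22, A = 2 156 mm², y = 11 mm, Ī = 86958.7 mm⁴.
By symmetry the centroid is at mid-height, ȳ = 75 mm.
Transfer each piece to the horizontal axis through the centroid using Ī + A·d² with d = y − 75:
  web: d = 0 mm → contributes +3 375 000 mm⁴
  top flange (beyond web): d = 64 mm → contributes +8 917 935 mm⁴
  bottom flange (beyond web): d = -64 mm → contributes +8 917 935 mm⁴
Total I = 21 210 869 mm⁴.
Extreme fibre distance c = 75 mm; S = I/c = 282 812 mm³.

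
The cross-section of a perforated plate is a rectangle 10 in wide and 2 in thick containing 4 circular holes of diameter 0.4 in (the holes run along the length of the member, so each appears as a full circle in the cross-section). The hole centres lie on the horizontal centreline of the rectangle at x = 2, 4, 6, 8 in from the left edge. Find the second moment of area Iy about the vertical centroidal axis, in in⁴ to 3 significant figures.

Iy ≈ 164 in⁴

Split into non-overlapping primitives; take the origin at the lower-left of the bounding box.
Plate: 10 × 2, A = 20 in², x = 5 in, Ī = 166.67 in⁴.
Hole 1 (subtracted): ⌀0.4, A = 0.12566 in², x = 2 in, Ī = 0.0012566 in⁴.
Hole 2 (subtracted): ⌀0.4, A = 0.12566 in², x = 4 in, Ī = 0.0012566 in⁴.
Hole 3 (subtracted): ⌀0.4, A = 0.12566 in², x = 6 in, Ī = 0.0012566 in⁴.
Hole 4 (subtracted): ⌀0.4, A = 0.12566 in², x = 8 in, Ī = 0.0012566 in⁴.
By symmetry the centroid is at mid-width, x̄ = 5 in.
Transfer each piece to the vertical centroidal axis using Ī + A·d² with d = x − 5:
  plate: d = 0 in → contributes +166.67 in⁴
  hole 1: d = -3 in → contributes −1.1322 in⁴
  hole 2: d = -1 in → contributes −0.12692 in⁴
  hole 3: d = 1 in → contributes −0.12692 in⁴
  hole 4: d = 3 in → contributes −1.1322 in⁴
Total I = 164.15 in⁴.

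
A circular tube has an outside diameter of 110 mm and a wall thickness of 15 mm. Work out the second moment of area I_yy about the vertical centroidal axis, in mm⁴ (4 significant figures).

Split into non-overlapping primitives; take the origin at the lower-left of the bounding box.
Outer circle: ⌀110, A = 9503.32 mm², x = 55 mm, Ī = 7 186 884 mm⁴.
Bore (subtracted): ⌀80, A = 5026.55 mm², x = 55 mm, Ī = 2 010 619 mm⁴.
By symmetry the centroid is at mid-width, x̄ = 55 mm.
All pieces are centred on the vertical centroidal axis, so I = ΣĪ (holes subtracted) = 5 176 265 mm⁴.

I_yy ≈ 5.176 × 10⁶ mm⁴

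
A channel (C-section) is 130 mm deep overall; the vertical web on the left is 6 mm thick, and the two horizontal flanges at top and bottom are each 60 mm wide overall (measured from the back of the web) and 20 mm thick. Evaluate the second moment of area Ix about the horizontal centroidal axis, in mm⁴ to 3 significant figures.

Decompose the section into non-overlapping parts with the origin at the bottom-left of its bounding rectangle.
Web: 6 × 130, A = 780 mm², y = 65 mm, Ī = 1 098 500 mm⁴.
Top flange (beyond web): 54 × 20, A = 1 080 mm², y = 120 mm, Ī = 36 000 mm⁴.
Bottom flange (beyond web): 54 × 20, A = 1 080 mm², y = 10 mm, Ī = 36 000 mm⁴.
By symmetry the centroid is at mid-height, ȳ = 65 mm.
Transfer each piece to the horizontal centroidal axis using Ī + A·d² with d = y − 65:
  web: d = 0 mm → contributes +1 098 500 mm⁴
  top flange (beyond web): d = 55 mm → contributes +3 303 000 mm⁴
  bottom flange (beyond web): d = -55 mm → contributes +3 303 000 mm⁴
Total I = 7 704 500 mm⁴.

Ix ≈ 7.70 × 10⁶ mm⁴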